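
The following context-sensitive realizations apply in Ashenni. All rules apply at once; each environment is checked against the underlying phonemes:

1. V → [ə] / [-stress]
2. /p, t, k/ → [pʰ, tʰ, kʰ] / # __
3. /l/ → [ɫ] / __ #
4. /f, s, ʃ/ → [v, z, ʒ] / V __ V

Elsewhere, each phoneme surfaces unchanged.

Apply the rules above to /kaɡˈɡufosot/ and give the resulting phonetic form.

Rule 2 applies to /k/ (word-initial: word-initially) → [kʰ].
/a/ — between /k/ and /ɡ/, in an unstressed syllable — surfaces as [ə] (rule 1).
/u/ — between /ɡ/ and /f/; rule 1 does not apply here → [u].
/f/ meets the environment for rule 4 (between two vowels) → [v].
/o/ — between /f/ and /s/, in an unstressed syllable — surfaces as [ə] (rule 1).
Rule 4 applies to /s/ (between /o/ and /o/: between two vowels) → [z].
Rule 1 applies to /o/ (between /s/ and /t/: in an unstressed syllable) → [ə].
/t/ — word-final; rule 2 does not apply here → [t].

[kʰəɡˈɡuvəzət]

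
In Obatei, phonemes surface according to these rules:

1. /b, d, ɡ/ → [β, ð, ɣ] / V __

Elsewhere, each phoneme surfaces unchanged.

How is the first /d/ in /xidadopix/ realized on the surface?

Rule 1 applies to /d/ (between /i/ and /a/: immediately after a vowel) → [ð].

[ð]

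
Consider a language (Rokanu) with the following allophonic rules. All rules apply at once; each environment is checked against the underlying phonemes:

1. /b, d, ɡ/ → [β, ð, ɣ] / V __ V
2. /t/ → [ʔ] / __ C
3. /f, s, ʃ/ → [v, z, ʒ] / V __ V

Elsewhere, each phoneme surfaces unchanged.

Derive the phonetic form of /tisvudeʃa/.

[tisvuðeʒa]

/t/ (word-initial): rule 2 targets it, but not immediately before a consonant → unchanged [t].
/i/ stays [i].
/s/ (between /i/ and /v/) is in the target of rule 3 but the environment (between two vowels) is not met → [s].
/v/ (between /s/ and /u/): no rule targets it → [v].
/u/ — not in any rule's target class → [u].
/d/ — between /u/ and /e/, between two vowels — surfaces as [ð] (rule 1).
/e/ (between /d/ and /ʃ/): no rule targets it → [e].
/ʃ/ — between /e/ and /a/, between two vowels — surfaces as [ʒ] (rule 3).
/a/ (word-final) is unaffected → [a].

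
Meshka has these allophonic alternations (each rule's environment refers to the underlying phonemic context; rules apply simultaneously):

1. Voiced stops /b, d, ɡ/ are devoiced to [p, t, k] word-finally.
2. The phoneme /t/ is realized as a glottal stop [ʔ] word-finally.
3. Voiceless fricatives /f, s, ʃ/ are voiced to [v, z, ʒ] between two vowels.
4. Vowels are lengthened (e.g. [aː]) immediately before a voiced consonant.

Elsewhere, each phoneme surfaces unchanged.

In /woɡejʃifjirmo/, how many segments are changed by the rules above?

3

Segments that undergo a rule: /o/ → [oː] (rule 4); /e/ → [eː] (rule 4); /i/ → [iː] (rule 4).
All other segments surface unchanged.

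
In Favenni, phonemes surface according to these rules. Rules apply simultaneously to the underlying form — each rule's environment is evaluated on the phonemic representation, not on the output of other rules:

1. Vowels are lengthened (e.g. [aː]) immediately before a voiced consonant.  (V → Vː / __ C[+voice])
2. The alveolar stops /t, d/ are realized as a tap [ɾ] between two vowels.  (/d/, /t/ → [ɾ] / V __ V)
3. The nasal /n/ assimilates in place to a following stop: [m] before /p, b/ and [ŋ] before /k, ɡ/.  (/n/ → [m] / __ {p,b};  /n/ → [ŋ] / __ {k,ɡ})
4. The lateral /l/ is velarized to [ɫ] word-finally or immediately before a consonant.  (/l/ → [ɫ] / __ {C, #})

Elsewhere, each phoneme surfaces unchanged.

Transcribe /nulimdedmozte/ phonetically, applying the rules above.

/n/ (word-initial) is in the target of rule 3 but the environment (before a labial or velar stop) is not met → [n].
Rule 1 applies to /u/ (between /n/ and /l/: before a voiced consonant) → [uː].
/l/ (between /u/ and /i/): rule 4 targets it, but not word-finally or immediately before a consonant → unchanged [l].
/i/ (between /l/ and /m/): before a voiced consonant, so rule 1 applies → [iː].
/m/ — not in any rule's target class → [m].
/d/ (between /m/ and /e/): rule 2 targets it, but not between two vowels → unchanged [d].
/e/ meets the environment for rule 1 (before a voiced consonant) → [eː].
/d/ (between /e/ and /m/): rule 2 targets it, but not between two vowels → unchanged [d].
/m/ (between /d/ and /o/) is unaffected → [m].
/o/ — between /m/ and /z/, before a voiced consonant — surfaces as [oː] (rule 1).
/z/ (between /o/ and /t/) is unaffected → [z].
/t/ (between /z/ and /e/) is in the target of rule 2 but the environment (between two vowels) is not met → [t].
/e/ (word-final) is in the target of rule 1 but the environment (before a voiced consonant) is not met → [e].

[nuːliːmdeːdmoːzte]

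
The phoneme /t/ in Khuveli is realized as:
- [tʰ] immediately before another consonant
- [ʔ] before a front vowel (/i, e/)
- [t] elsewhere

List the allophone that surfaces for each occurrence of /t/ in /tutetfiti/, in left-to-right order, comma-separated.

Occurrence 1 (position 1): no conditioning environment matches → elsewhere allophone [t].
Occurrence 2 (position 3): before a front vowel (/i, e/) → [ʔ].
Occurrence 3 (position 5): immediately before another consonant → [tʰ].
Occurrence 4 (position 8): before a front vowel (/i, e/) → [ʔ].

[t], [ʔ], [tʰ], [ʔ]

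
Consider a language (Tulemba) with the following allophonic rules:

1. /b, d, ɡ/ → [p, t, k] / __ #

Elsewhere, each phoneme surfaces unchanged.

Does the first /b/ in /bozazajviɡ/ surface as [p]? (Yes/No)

/b/ (word-initial) is in the target of rule 1 but the environment (word-finally) is not met → [b].
The actual realization is [b], not [p].

No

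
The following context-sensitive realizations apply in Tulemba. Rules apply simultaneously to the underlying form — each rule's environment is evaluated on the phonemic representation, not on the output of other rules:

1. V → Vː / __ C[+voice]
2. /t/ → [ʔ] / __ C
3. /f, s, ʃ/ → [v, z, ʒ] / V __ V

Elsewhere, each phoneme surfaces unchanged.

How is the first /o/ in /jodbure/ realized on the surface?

[oː]

/o/ — between /j/ and /d/, before a voiced consonant — surfaces as [oː] (rule 1).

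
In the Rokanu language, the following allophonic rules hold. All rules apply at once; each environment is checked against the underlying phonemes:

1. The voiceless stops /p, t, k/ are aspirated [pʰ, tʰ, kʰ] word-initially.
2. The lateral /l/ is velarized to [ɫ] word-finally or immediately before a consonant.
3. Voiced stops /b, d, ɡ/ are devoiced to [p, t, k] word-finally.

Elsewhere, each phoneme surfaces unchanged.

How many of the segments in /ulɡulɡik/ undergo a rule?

2

Segments that undergo a rule: /l/ → [ɫ] (rule 2); /l/ → [ɫ] (rule 2).
All other segments surface unchanged.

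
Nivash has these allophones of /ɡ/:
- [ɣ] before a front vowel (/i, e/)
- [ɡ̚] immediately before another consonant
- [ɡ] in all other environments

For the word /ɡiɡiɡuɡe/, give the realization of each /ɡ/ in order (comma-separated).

Occurrence 1 (position 1): before a front vowel (/i, e/) → [ɣ].
Occurrence 2 (position 3): before a front vowel (/i, e/) → [ɣ].
Occurrence 3 (position 5): no conditioning environment matches → elsewhere allophone [ɡ].
Occurrence 4 (position 7): before a front vowel (/i, e/) → [ɣ].

[ɣ], [ɣ], [ɡ], [ɣ]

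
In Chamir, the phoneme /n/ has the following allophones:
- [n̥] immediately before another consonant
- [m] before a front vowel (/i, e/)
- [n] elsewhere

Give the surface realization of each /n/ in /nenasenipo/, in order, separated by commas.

Occurrence 1 (position 1): before a front vowel (/i, e/) → [m].
Occurrence 2 (position 3): no conditioning environment matches → elsewhere allophone [n].
Occurrence 3 (position 7): before a front vowel (/i, e/) → [m].

[m], [n], [m]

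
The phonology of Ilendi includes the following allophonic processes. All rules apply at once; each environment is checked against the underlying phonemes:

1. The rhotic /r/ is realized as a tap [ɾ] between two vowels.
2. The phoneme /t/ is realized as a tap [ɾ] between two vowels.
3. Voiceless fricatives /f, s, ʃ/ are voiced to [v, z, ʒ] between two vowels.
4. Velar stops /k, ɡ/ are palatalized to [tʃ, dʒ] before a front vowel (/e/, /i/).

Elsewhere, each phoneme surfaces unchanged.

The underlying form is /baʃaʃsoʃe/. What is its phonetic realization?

[baʒaʃsoʒe]

/b/ (word-initial) is unaffected → [b].
/a/ (between /b/ and /ʃ/) is unaffected → [a].
Rule 3 applies to /ʃ/ (between /a/ and /a/: between two vowels) → [ʒ].
/a/ stays [a].
/ʃ/ (between /a/ and /s/) is in the target of rule 3 but the environment (between two vowels) is not met → [ʃ].
/s/ (between /ʃ/ and /o/) fails the environment for rule 3, so it stays [s].
/o/ (between /s/ and /ʃ/): no rule targets it → [o].
/ʃ/ (between /o/ and /e/): between two vowels, so rule 3 applies → [ʒ].
/e/ (word-final) is unaffected → [e].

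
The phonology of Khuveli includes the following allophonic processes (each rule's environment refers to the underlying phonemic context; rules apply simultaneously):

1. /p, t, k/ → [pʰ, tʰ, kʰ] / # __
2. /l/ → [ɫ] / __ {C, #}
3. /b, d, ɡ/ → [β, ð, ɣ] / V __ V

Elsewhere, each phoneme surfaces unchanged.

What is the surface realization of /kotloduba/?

Rule 1 applies to /k/ (word-initial: word-initially) → [kʰ].
/o/ (between /k/ and /t/): no rule targets it → [o].
/t/ (between /o/ and /l/): rule 1 targets it, but not word-initially → unchanged [t].
/l/ (between /t/ and /o/): rule 2 targets it, but not word-finally or immediately before a consonant → unchanged [l].
/o/ (between /l/ and /d/): no rule targets it → [o].
Rule 3 applies to /d/ (between /o/ and /u/: between two vowels) → [ð].
/u/ — not in any rule's target class → [u].
Rule 3 applies to /b/ (between /u/ and /a/: between two vowels) → [β].
/a/ stays [a].

[kʰotloðuβa]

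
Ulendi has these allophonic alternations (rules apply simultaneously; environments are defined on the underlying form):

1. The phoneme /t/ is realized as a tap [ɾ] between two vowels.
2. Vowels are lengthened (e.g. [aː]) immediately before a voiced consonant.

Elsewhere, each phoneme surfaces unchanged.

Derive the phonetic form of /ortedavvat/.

/o/ meets the environment for rule 2 (before a voiced consonant) → [oː].
/r/ (between /o/ and /t/) is unaffected → [r].
/t/ (between /r/ and /e/): rule 1 targets it, but not between two vowels → unchanged [t].
/e/ (between /t/ and /d/) occurs before a voiced consonant → [eː] by rule 2.
/d/ stays [d].
/a/ (between /d/ and /v/): before a voiced consonant, so rule 2 applies → [aː].
/v/ — not in any rule's target class → [v].
/v/ stays [v].
/a/ (between /v/ and /t/) fails the environment for rule 2, so it stays [a].
/t/ — word-final; rule 1 does not apply here → [t].

[oːrteːdaːvvat]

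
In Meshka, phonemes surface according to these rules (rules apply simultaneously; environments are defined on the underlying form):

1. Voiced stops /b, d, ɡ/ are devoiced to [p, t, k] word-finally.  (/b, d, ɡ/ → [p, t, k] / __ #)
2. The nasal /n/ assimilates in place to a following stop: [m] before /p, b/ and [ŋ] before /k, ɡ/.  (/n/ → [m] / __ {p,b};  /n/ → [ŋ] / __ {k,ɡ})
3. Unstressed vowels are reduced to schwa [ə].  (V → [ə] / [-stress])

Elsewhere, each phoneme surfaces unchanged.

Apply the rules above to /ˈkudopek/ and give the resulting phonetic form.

[ˈkudəpək]

/u/ (between /k/ and /d/) is in the target of rule 3 but the environment (in an unstressed syllable) is not met → [u].
/d/ (between /u/ and /o/): rule 1 targets it, but not word-finally → unchanged [d].
Rule 3 applies to /o/ (between /d/ and /p/: in an unstressed syllable) → [ə].
/e/ (between /p/ and /k/): in an unstressed syllable, so rule 3 applies → [ə].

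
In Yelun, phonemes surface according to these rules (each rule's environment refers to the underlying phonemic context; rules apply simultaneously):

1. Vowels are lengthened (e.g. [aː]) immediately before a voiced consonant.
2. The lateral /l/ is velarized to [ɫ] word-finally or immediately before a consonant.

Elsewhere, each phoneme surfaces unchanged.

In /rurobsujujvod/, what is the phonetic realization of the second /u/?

/u/ — between /s/ and /j/, before a voiced consonant — surfaces as [uː] (rule 1).

[uː]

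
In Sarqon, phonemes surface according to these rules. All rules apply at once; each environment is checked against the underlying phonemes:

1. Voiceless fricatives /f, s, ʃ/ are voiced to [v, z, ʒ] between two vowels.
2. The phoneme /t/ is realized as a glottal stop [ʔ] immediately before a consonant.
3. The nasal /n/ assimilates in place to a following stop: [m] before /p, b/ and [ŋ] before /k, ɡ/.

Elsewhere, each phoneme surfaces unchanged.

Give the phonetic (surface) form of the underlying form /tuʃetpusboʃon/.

/t/ (word-initial) fails the environment for rule 2, so it stays [t].
/u/ stays [u].
/ʃ/ — between /u/ and /e/, between two vowels — surfaces as [ʒ] (rule 1).
/e/ — not in any rule's target class → [e].
/t/ (between /e/ and /p/): immediately before a consonant, so rule 2 applies → [ʔ].
/p/ — not in any rule's target class → [p].
/u/ — not in any rule's target class → [u].
/s/ — between /u/ and /b/; rule 1 does not apply here → [s].
/b/ — not in any rule's target class → [b].
/o/ (between /b/ and /ʃ/) is unaffected → [o].
Rule 1 applies to /ʃ/ (between /o/ and /o/: between two vowels) → [ʒ].
/o/ (between /ʃ/ and /n/): no rule targets it → [o].
/n/ (word-final) is in the target of rule 3 but the environment (before a labial or velar stop) is not met → [n].

[tuʒeʔpusboʒon]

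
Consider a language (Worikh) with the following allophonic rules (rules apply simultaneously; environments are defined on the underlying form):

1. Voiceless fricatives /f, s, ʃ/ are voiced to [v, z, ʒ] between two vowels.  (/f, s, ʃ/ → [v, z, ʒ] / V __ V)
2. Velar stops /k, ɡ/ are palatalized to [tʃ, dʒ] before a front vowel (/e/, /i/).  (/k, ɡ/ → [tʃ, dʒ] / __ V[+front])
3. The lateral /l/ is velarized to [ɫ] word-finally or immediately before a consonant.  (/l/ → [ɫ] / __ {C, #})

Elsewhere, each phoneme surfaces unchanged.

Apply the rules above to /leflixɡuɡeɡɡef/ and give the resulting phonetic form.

[leflixɡudʒeɡdʒef]

/l/ (word-initial) is in the target of rule 3 but the environment (word-finally or immediately before a consonant) is not met → [l].
/f/ (between /e/ and /l/): rule 1 targets it, but not between two vowels → unchanged [f].
/l/ (between /f/ and /i/) is in the target of rule 3 but the environment (word-finally or immediately before a consonant) is not met → [l].
/ɡ/ — between /x/ and /u/; rule 2 does not apply here → [ɡ].
/ɡ/ (between /u/ and /e/): before a front vowel, so rule 2 applies → [dʒ].
/ɡ/ (between /e/ and /ɡ/) is in the target of rule 2 but the environment (before a front vowel) is not met → [ɡ].
/ɡ/ meets the environment for rule 2 (before a front vowel) → [dʒ].
/f/ (word-final) is in the target of rule 1 but the environment (between two vowels) is not met → [f].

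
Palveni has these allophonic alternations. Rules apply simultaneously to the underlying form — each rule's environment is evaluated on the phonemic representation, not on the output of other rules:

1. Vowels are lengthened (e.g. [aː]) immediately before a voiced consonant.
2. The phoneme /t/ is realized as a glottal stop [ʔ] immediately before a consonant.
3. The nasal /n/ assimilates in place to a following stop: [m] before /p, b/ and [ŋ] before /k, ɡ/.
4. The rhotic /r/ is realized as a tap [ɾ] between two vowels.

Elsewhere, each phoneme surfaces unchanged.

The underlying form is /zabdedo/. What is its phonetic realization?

[zaːbdeːdo]

/z/ stays [z].
/a/ — between /z/ and /b/, before a voiced consonant — surfaces as [aː] (rule 1).
/b/ — not in any rule's target class → [b].
/d/ stays [d].
/e/ (between /d/ and /d/) occurs before a voiced consonant → [eː] by rule 1.
/d/ stays [d].
/o/ (word-final) is in the target of rule 1 but the environment (before a voiced consonant) is not met → [o].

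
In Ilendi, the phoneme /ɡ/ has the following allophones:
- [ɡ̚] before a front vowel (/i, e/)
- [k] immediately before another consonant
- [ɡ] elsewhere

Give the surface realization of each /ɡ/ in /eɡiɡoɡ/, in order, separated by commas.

[ɡ̚], [ɡ], [ɡ]

Occurrence 1 (position 2): before a front vowel (/i, e/) → [ɡ̚].
Occurrence 2 (position 4): no conditioning environment matches → elsewhere allophone [ɡ].
Occurrence 3 (position 6): no conditioning environment matches → elsewhere allophone [ɡ].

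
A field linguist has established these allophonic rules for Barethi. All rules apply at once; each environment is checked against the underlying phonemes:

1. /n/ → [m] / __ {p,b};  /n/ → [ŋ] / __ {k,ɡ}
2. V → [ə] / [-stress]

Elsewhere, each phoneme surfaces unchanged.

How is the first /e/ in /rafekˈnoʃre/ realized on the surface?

/e/ (between /f/ and /k/): in an unstressed syllable, so rule 2 applies → [ə].

[ə]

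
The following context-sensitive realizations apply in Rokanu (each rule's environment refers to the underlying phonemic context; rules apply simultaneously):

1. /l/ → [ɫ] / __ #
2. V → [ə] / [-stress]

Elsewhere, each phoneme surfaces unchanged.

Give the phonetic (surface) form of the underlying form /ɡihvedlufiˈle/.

[ɡəhvədləfəˈle]

/i/ (between /ɡ/ and /h/): in an unstressed syllable, so rule 2 applies → [ə].
/e/ (between /v/ and /d/) occurs in an unstressed syllable → [ə] by rule 2.
/l/ (between /d/ and /u/) fails the environment for rule 1, so it stays [l].
/u/ meets the environment for rule 2 (in an unstressed syllable) → [ə].
/i/ (between /f/ and /l/): in an unstressed syllable, so rule 2 applies → [ə].
/l/ — between /i/ and /e/; rule 1 does not apply here → [l].
/e/ (word-final) is in the target of rule 2 but the environment (in an unstressed syllable) is not met → [e].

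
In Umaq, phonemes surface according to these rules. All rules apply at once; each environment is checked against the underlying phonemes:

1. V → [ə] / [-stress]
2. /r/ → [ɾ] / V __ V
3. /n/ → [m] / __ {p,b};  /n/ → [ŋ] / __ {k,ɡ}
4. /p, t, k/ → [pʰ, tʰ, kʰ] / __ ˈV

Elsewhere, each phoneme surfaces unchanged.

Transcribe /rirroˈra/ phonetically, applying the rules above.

/r/ (word-initial) fails the environment for rule 2, so it stays [r].
/i/ meets the environment for rule 1 (in an unstressed syllable) → [ə].
/r/ (between /i/ and /r/): rule 2 targets it, but not between two vowels → unchanged [r].
/r/ (between /r/ and /o/) is in the target of rule 2 but the environment (between two vowels) is not met → [r].
/o/ (between /r/ and /r/) occurs in an unstressed syllable → [ə] by rule 1.
/r/ (between /o/ and /a/): between two vowels, so rule 2 applies → [ɾ].
/a/ (word-final) is in the target of rule 1 but the environment (in an unstressed syllable) is not met → [a].

[rərrəˈɾa]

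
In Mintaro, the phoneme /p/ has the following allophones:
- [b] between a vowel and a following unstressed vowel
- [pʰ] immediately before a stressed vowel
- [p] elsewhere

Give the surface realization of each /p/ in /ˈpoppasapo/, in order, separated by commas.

[pʰ], [p], [p], [b]

Occurrence 1 (position 1): immediately before a stressed vowel → [pʰ].
Occurrence 2 (position 3): no conditioning environment matches → elsewhere allophone [p].
Occurrence 3 (position 4): no conditioning environment matches → elsewhere allophone [p].
Occurrence 4 (position 8): between a vowel and a following unstressed vowel → [b].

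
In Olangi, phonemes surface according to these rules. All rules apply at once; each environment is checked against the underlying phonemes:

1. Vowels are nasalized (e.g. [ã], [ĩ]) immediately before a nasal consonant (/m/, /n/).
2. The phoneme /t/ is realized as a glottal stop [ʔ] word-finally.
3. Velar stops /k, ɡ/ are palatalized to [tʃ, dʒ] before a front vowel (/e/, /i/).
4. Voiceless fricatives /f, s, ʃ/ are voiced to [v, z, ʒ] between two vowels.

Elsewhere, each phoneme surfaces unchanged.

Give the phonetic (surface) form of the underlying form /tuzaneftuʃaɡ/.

/t/ (word-initial) is in the target of rule 2 but the environment (word-finally) is not met → [t].
/u/ (between /t/ and /z/) is in the target of rule 1 but the environment (before a nasal consonant) is not met → [u].
/z/ — not in any rule's target class → [z].
/a/ (between /z/ and /n/) occurs before a nasal consonant → [ã] by rule 1.
/n/ (between /a/ and /e/) is unaffected → [n].
/e/ (between /n/ and /f/) is in the target of rule 1 but the environment (before a nasal consonant) is not met → [e].
/f/ (between /e/ and /t/) fails the environment for rule 4, so it stays [f].
/t/ (between /f/ and /u/): rule 2 targets it, but not word-finally → unchanged [t].
/u/ (between /t/ and /ʃ/): rule 1 targets it, but not before a nasal consonant → unchanged [u].
/ʃ/ (between /u/ and /a/) occurs between two vowels → [ʒ] by rule 4.
/a/ (between /ʃ/ and /ɡ/): rule 1 targets it, but not before a nasal consonant → unchanged [a].
/ɡ/ — word-final; rule 3 does not apply here → [ɡ].

[tuzãneftuʒaɡ]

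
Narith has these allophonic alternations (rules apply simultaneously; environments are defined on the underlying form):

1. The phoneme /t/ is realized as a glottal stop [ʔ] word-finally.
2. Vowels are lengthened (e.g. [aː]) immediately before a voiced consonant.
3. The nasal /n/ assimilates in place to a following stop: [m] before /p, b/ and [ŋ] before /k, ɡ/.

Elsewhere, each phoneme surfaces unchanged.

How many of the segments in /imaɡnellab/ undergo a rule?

Segments that undergo a rule: /i/ → [iː] (rule 2); /a/ → [aː] (rule 2); /e/ → [eː] (rule 2); /a/ → [aː] (rule 2).
All other segments surface unchanged.

4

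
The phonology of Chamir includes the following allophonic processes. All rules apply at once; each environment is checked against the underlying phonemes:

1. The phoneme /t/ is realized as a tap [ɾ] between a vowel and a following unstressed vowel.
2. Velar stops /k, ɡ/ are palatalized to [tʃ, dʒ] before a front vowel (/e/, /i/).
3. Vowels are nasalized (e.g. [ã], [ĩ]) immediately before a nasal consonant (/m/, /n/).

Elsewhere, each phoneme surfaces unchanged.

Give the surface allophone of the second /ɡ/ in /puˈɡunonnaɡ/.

[ɡ]

/ɡ/ (word-final) is in the target of rule 2 but the environment (before a front vowel) is not met → [ɡ].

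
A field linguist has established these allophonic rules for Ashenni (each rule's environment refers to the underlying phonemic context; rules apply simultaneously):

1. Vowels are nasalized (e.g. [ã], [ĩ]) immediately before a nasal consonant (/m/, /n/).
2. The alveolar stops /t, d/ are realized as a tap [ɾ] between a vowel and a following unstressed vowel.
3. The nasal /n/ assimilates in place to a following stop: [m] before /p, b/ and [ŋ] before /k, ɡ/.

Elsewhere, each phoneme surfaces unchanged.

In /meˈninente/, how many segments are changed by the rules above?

3

Segments that undergo a rule: /e/ → [ẽ] (rule 1); /i/ → [ĩ] (rule 1); /e/ → [ẽ] (rule 1).
All other segments surface unchanged.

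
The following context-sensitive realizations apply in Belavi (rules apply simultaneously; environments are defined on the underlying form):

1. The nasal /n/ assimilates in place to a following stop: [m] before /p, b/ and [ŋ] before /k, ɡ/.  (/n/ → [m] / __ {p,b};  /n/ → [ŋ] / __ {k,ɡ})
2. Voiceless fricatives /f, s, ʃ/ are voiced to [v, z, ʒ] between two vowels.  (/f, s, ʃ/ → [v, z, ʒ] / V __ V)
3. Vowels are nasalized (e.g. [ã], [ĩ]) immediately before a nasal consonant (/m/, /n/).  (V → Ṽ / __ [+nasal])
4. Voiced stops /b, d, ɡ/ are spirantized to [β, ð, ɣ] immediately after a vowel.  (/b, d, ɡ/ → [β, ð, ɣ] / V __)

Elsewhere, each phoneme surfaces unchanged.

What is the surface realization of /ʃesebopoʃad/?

[ʃezeβopoʒað]

/ʃ/ (word-initial) is in the target of rule 2 but the environment (between two vowels) is not met → [ʃ].
/e/ — between /ʃ/ and /s/; rule 3 does not apply here → [e].
/s/ meets the environment for rule 2 (between two vowels) → [z].
/e/ (between /s/ and /b/): rule 3 targets it, but not before a nasal consonant → unchanged [e].
/b/ (between /e/ and /o/) occurs immediately after a vowel → [β] by rule 4.
/o/ (between /b/ and /p/): rule 3 targets it, but not before a nasal consonant → unchanged [o].
/p/ (between /o/ and /o/): no rule targets it → [p].
/o/ (between /p/ and /ʃ/) is in the target of rule 3 but the environment (before a nasal consonant) is not met → [o].
/ʃ/ (between /o/ and /a/): between two vowels, so rule 2 applies → [ʒ].
/a/ — between /ʃ/ and /d/; rule 3 does not apply here → [a].
Rule 4 applies to /d/ (word-final: immediately after a vowel) → [ð].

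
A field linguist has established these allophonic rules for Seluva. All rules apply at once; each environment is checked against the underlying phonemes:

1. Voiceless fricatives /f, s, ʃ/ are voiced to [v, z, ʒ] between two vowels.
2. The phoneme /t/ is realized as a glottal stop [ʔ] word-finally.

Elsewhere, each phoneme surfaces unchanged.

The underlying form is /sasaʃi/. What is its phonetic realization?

/s/ (word-initial) fails the environment for rule 1, so it stays [s].
/a/ stays [a].
/s/ — between /a/ and /a/, between two vowels — surfaces as [z] (rule 1).
/a/ — not in any rule's target class → [a].
/ʃ/ meets the environment for rule 1 (between two vowels) → [ʒ].
/i/ (word-final): no rule targets it → [i].

[sazaʒi]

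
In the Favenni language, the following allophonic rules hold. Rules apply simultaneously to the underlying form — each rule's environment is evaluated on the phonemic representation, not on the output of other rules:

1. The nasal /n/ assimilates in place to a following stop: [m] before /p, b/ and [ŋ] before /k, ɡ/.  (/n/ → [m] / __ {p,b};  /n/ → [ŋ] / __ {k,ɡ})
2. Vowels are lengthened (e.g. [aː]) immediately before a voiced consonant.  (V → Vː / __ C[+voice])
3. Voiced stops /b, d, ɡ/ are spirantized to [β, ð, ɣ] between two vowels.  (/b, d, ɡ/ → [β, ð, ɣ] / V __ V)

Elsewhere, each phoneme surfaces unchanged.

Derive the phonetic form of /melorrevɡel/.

[meːloːrreːvɡeːl]

/m/ stays [m].
/e/ — between /m/ and /l/, before a voiced consonant — surfaces as [eː] (rule 2).
/l/ (between /e/ and /o/): no rule targets it → [l].
/o/ (between /l/ and /r/) occurs before a voiced consonant → [oː] by rule 2.
/r/ (between /o/ and /r/): no rule targets it → [r].
/r/ — not in any rule's target class → [r].
/e/ (between /r/ and /v/): before a voiced consonant, so rule 2 applies → [eː].
/v/ (between /e/ and /ɡ/) is unaffected → [v].
/ɡ/ (between /v/ and /e/) fails the environment for rule 3, so it stays [ɡ].
Rule 2 applies to /e/ (between /ɡ/ and /l/: before a voiced consonant) → [eː].
/l/ (word-final) is unaffected → [l].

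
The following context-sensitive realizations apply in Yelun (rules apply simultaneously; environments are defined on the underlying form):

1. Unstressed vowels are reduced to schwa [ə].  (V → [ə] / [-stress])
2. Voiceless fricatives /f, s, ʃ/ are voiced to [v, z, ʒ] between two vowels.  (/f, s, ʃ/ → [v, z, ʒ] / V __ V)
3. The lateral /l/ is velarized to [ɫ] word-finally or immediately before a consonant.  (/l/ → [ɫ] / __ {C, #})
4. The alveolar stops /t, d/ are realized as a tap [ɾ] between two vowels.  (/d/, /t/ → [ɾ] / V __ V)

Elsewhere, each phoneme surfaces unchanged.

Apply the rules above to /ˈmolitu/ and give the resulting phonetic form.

/o/ (between /m/ and /l/) fails the environment for rule 1, so it stays [o].
/l/ — between /o/ and /i/; rule 3 does not apply here → [l].
/i/ meets the environment for rule 1 (in an unstressed syllable) → [ə].
/t/ meets the environment for rule 4 (between two vowels) → [ɾ].
/u/ meets the environment for rule 1 (in an unstressed syllable) → [ə].

[ˈmoləɾə]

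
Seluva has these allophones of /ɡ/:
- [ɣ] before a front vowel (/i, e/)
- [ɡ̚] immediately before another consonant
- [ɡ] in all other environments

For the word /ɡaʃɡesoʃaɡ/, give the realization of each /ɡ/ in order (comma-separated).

Occurrence 1 (position 1): no conditioning environment matches → elsewhere allophone [ɡ].
Occurrence 2 (position 4): before a front vowel (/i, e/) → [ɣ].
Occurrence 3 (position 10): no conditioning environment matches → elsewhere allophone [ɡ].

[ɡ], [ɣ], [ɡ]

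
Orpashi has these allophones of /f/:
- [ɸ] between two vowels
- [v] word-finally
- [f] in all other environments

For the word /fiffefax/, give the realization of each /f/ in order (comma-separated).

Occurrence 1 (position 1): no conditioning environment matches → elsewhere allophone [f].
Occurrence 2 (position 3): no conditioning environment matches → elsewhere allophone [f].
Occurrence 3 (position 4): no conditioning environment matches → elsewhere allophone [f].
Occurrence 4 (position 6): between two vowels → [ɸ].

[f], [f], [f], [ɸ]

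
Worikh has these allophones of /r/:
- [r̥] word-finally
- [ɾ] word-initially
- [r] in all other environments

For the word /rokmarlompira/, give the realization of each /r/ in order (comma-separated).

Occurrence 1 (position 1): word-initially → [ɾ].
Occurrence 2 (position 6): no conditioning environment matches → elsewhere allophone [r].
Occurrence 3 (position 12): no conditioning environment matches → elsewhere allophone [r].

[ɾ], [r], [r]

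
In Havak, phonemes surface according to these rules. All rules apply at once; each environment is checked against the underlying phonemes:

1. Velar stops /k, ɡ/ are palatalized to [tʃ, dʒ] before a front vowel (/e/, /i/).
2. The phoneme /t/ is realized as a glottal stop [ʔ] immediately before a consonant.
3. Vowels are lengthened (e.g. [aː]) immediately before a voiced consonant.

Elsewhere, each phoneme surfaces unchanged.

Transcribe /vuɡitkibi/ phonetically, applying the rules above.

/u/ — between /v/ and /ɡ/, before a voiced consonant — surfaces as [uː] (rule 3).
/ɡ/ — between /u/ and /i/, before a front vowel — surfaces as [dʒ] (rule 1).
/i/ (between /ɡ/ and /t/) is in the target of rule 3 but the environment (before a voiced consonant) is not met → [i].
/t/ meets the environment for rule 2 (immediately before a consonant) → [ʔ].
Rule 1 applies to /k/ (between /t/ and /i/: before a front vowel) → [tʃ].
/i/ meets the environment for rule 3 (before a voiced consonant) → [iː].
/i/ (word-final): rule 3 targets it, but not before a voiced consonant → unchanged [i].

[vuːdʒiʔtʃiːbi]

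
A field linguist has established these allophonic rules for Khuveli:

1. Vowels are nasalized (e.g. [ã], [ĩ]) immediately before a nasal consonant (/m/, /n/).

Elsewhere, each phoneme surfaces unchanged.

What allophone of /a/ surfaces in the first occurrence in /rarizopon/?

/a/ (between /r/ and /r/): rule 1 targets it, but not before a nasal consonant → unchanged [a].

[a]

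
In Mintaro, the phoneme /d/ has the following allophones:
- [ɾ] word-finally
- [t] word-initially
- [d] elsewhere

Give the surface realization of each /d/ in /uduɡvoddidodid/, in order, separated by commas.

Occurrence 1 (position 2): no conditioning environment matches → elsewhere allophone [d].
Occurrence 2 (position 7): no conditioning environment matches → elsewhere allophone [d].
Occurrence 3 (position 8): no conditioning environment matches → elsewhere allophone [d].
Occurrence 4 (position 10): no conditioning environment matches → elsewhere allophone [d].
Occurrence 5 (position 12): no conditioning environment matches → elsewhere allophone [d].
Occurrence 6 (position 14): word-finally → [ɾ].

[d], [d], [d], [d], [d], [ɾ]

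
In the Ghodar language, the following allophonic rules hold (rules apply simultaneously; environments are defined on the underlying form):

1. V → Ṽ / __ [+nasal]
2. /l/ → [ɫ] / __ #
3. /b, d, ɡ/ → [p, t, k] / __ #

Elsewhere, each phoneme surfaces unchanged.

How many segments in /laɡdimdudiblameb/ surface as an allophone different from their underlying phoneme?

3

Segments that undergo a rule: /i/ → [ĩ] (rule 1); /a/ → [ã] (rule 1); /b/ → [p] (rule 3).
All other segments surface unchanged.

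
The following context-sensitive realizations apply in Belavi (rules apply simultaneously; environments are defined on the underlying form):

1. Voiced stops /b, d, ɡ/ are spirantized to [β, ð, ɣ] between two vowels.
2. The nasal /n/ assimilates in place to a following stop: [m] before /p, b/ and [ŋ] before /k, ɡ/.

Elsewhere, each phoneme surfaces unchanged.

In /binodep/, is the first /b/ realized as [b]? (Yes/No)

/b/ (word-initial): rule 1 targets it, but not between two vowels → unchanged [b].
The actual realization is [b], which matches [b].

Yes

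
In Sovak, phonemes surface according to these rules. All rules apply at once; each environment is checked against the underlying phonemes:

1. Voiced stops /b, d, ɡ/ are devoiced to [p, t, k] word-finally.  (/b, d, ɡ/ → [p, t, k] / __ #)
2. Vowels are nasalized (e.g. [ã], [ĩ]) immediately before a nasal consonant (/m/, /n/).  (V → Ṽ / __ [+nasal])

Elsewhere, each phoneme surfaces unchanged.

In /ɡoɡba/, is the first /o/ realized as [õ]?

No

/o/ (between /ɡ/ and /ɡ/): rule 2 targets it, but not before a nasal consonant → unchanged [o].
The actual realization is [o], not [õ].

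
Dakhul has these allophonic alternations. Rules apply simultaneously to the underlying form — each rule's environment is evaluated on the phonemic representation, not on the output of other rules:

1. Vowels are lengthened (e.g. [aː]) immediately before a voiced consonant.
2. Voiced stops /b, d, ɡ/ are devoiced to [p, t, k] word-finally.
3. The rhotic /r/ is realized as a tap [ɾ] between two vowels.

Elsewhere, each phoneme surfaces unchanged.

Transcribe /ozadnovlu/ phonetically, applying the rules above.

/o/ — word-initial, before a voiced consonant — surfaces as [oː] (rule 1).
/z/ stays [z].
Rule 1 applies to /a/ (between /z/ and /d/: before a voiced consonant) → [aː].
/d/ — between /a/ and /n/; rule 2 does not apply here → [d].
/n/ stays [n].
/o/ — between /n/ and /v/, before a voiced consonant — surfaces as [oː] (rule 1).
/v/ (between /o/ and /l/): no rule targets it → [v].
/l/ stays [l].
/u/ (word-final): rule 1 targets it, but not before a voiced consonant → unchanged [u].

[oːzaːdnoːvlu]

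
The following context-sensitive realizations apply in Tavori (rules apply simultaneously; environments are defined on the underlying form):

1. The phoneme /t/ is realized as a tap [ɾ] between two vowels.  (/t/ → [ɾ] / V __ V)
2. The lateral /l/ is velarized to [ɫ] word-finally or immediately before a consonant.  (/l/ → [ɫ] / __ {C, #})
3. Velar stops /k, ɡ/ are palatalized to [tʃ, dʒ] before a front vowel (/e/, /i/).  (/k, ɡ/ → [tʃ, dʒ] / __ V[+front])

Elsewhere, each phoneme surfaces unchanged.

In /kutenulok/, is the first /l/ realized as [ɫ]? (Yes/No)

/l/ (between /u/ and /o/) is in the target of rule 2 but the environment (word-finally or immediately before a consonant) is not met → [l].
The actual realization is [l], not [ɫ].

No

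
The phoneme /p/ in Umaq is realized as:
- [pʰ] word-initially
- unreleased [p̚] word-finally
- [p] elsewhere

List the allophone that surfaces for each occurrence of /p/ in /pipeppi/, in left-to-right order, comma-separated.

[pʰ], [p], [p], [p]

Occurrence 1 (position 1): word-initially → [pʰ].
Occurrence 2 (position 3): no conditioning environment matches → elsewhere allophone [p].
Occurrence 3 (position 5): no conditioning environment matches → elsewhere allophone [p].
Occurrence 4 (position 6): no conditioning environment matches → elsewhere allophone [p].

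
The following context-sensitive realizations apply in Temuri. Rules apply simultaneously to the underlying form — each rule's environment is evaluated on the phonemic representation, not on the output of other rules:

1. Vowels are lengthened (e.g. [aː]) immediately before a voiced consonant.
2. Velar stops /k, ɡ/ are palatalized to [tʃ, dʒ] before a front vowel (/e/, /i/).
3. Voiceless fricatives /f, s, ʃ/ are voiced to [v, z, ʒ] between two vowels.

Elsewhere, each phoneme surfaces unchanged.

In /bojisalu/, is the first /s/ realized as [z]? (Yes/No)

Yes

/s/ (between /i/ and /a/): between two vowels, so rule 3 applies → [z].
The actual realization is [z], which matches [z].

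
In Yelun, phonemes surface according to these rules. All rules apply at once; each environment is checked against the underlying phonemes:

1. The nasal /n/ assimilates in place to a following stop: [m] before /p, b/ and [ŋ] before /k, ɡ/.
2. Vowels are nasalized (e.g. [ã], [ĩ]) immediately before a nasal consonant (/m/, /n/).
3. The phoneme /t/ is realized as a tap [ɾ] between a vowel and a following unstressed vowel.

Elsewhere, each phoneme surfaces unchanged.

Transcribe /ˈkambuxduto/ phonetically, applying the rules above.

/k/ — not in any rule's target class → [k].
/a/ — between /k/ and /m/, before a nasal consonant — surfaces as [ã] (rule 2).
/m/ stays [m].
/b/ (between /m/ and /u/) is unaffected → [b].
/u/ (between /b/ and /x/): rule 2 targets it, but not before a nasal consonant → unchanged [u].
/x/ — not in any rule's target class → [x].
/d/ (between /x/ and /u/) is unaffected → [d].
/u/ — between /d/ and /t/; rule 2 does not apply here → [u].
/t/ meets the environment for rule 3 (between a vowel and a following unstressed vowel) → [ɾ].
/o/ (word-final) is in the target of rule 2 but the environment (before a nasal consonant) is not met → [o].

[ˈkãmbuxduɾo]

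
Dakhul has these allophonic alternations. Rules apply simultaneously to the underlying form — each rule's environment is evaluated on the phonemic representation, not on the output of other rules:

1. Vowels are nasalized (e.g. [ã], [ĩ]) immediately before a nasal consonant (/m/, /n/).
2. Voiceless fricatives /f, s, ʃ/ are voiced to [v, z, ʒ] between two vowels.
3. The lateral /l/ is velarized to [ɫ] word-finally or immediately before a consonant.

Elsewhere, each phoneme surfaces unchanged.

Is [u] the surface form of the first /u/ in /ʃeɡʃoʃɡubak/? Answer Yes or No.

/u/ (between /ɡ/ and /b/): rule 1 targets it, but not before a nasal consonant → unchanged [u].
The actual realization is [u], which matches [u].

Yes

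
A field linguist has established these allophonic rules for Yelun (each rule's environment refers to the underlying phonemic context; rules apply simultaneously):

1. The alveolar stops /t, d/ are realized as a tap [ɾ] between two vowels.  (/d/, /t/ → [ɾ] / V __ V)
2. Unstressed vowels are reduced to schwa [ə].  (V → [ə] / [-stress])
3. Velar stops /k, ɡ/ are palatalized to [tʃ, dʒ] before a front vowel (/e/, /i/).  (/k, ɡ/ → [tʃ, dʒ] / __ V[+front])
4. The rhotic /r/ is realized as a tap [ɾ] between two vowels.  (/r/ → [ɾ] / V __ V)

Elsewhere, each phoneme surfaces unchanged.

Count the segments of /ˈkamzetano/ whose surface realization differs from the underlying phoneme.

Segments that undergo a rule: /e/ → [ə] (rule 2); /t/ → [ɾ] (rule 1); /a/ → [ə] (rule 2); /o/ → [ə] (rule 2).
All other segments surface unchanged.

4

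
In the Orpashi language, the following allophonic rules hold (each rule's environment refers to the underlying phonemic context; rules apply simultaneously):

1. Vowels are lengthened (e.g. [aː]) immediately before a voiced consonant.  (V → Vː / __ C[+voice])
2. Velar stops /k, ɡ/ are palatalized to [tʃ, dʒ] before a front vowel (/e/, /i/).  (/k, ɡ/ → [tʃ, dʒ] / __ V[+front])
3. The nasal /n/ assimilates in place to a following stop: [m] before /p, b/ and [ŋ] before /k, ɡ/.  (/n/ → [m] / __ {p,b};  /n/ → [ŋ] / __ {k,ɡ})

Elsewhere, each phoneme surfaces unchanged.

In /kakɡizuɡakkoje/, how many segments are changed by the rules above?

4

Segments that undergo a rule: /ɡ/ → [dʒ] (rule 2); /i/ → [iː] (rule 1); /u/ → [uː] (rule 1); /o/ → [oː] (rule 1).
All other segments surface unchanged.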